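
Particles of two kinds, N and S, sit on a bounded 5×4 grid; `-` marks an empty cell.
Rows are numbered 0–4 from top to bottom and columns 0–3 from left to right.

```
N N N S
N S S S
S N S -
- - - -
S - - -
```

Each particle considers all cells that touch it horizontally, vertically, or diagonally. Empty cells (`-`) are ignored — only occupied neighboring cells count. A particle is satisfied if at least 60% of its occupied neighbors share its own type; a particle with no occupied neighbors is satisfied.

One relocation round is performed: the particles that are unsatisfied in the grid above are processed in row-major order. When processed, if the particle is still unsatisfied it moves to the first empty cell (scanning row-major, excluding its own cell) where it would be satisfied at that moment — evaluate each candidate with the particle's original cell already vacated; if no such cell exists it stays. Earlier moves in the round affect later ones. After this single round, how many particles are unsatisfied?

Initially unsatisfied (in order): (0,2), (1,1), (1,2), (2,0), (2,1).
  (0,2) → (4,2).
  (1,1) → (0,2).
  (1,2): now satisfied by earlier moves; stays.
  (2,0) → (2,3).
  (2,1) → (2,0).
Resulting grid:
N N S S
N - S S
N - S S
- - - -
S - N -
Unsatisfied now: (0,1).

1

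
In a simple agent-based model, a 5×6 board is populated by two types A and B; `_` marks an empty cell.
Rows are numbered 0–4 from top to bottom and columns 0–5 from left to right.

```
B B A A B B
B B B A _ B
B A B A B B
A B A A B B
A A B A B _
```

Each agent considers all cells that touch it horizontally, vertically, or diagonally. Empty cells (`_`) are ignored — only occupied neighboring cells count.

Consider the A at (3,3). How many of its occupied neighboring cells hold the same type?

3

Occupied neighbors of (3,3): (2,2)=B, (2,3)=A, (2,4)=B, (3,2)=A, (3,4)=B, (4,2)=B, (4,3)=A, (4,4)=B.
Same type (A): 3 of 8.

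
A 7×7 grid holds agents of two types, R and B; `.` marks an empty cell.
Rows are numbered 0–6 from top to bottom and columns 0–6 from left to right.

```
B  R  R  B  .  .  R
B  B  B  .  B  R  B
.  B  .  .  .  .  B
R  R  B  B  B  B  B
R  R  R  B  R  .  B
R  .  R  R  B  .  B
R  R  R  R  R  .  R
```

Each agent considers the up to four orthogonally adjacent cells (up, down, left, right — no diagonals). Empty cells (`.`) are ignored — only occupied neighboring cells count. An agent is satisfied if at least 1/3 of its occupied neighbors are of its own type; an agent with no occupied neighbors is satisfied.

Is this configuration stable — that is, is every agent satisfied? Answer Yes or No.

No

(0,0)B 1/2 ✓
(0,1)R 1/3 ✓
(0,2)R 1/3 ✓
(0,3)B 0/1 ✗
(0,6)R 0/1 ✗
(1,0)B 2/2 ✓
(1,1)B 3/4 ✓
(1,2)B 1/2 ✓
(1,4)B 0/1 ✗
(1,5)R 0/2 ✗
(1,6)B 1/3 ✓
(2,1)B 1/2 ✓
(2,6)B 2/2 ✓
(3,0)R 2/2 ✓
(3,1)R 2/4 ✓
(3,2)B 1/3 ✓
(3,3)B 3/3 ✓
(3,4)B 2/3 ✓
(3,5)B 2/2 ✓
(3,6)B 3/3 ✓
(4,0)R 3/3 ✓
(4,1)R 3/3 ✓
(4,2)R 2/4 ✓
(4,3)B 1/4 ✗
(4,4)R 0/3 ✗
(4,6)B 2/2 ✓
(5,0)R 2/2 ✓
(5,2)R 3/3 ✓
(5,3)R 2/4 ✓
(5,4)B 0/3 ✗
(5,6)B 1/2 ✓
(6,0)R 2/2 ✓
(6,1)R 2/2 ✓
(6,2)R 3/3 ✓
(6,3)R 3/3 ✓
(6,4)R 1/2 ✓
(6,6)R 0/1 ✗
For instance (0,3) has only 0/1 same-type neighbors, below 1/3.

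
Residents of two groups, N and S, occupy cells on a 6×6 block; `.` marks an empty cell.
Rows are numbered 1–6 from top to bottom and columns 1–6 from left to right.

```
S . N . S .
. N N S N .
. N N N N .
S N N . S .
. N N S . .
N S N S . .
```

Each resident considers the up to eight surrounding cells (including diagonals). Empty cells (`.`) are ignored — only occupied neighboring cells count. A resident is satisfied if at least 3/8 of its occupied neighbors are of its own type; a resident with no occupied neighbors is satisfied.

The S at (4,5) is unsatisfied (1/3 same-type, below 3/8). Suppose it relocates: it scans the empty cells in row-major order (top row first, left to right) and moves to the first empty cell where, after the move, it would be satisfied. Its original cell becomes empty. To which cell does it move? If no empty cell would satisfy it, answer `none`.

(1,4)

Vacating (4,5). Empty cells in order:
  (1,2): 1/4 same-type → still unsatisfied.
  (1,4): 2/5 same-type → satisfied — stop here.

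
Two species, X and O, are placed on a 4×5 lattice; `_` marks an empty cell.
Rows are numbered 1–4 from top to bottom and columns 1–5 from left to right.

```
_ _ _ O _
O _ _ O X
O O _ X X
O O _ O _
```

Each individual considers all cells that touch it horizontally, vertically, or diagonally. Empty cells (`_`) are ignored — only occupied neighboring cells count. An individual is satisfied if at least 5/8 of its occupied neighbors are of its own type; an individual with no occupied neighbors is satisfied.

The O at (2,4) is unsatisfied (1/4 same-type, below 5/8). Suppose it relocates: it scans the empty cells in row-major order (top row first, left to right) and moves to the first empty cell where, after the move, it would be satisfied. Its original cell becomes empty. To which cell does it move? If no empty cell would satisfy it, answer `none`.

(1,1)

Vacating (2,4). Empty cells in order:
  (1,1): 1/1 same-type → satisfied — stop here.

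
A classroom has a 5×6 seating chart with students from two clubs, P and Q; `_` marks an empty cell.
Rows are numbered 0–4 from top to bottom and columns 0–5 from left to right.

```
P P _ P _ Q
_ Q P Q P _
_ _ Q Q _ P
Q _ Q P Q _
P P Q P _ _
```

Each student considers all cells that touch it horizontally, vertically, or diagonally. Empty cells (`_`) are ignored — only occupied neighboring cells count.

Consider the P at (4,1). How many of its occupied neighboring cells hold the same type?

Occupied neighbors of (4,1): (3,0)=Q, (3,2)=Q, (4,0)=P, (4,2)=Q.
Same type (P): 1 of 4.

1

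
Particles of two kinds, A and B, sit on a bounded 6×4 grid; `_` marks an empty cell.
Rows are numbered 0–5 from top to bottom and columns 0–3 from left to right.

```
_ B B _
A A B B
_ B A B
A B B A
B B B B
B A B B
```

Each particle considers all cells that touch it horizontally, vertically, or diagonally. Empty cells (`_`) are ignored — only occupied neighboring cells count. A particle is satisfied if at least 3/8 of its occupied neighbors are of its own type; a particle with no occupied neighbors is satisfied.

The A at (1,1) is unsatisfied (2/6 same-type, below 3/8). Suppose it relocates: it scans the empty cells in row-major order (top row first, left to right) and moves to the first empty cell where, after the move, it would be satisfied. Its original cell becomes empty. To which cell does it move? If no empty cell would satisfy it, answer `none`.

(0,0)

Vacating (1,1). Empty cells in order:
  (0,0): 1/2 same-type → satisfied — stop here.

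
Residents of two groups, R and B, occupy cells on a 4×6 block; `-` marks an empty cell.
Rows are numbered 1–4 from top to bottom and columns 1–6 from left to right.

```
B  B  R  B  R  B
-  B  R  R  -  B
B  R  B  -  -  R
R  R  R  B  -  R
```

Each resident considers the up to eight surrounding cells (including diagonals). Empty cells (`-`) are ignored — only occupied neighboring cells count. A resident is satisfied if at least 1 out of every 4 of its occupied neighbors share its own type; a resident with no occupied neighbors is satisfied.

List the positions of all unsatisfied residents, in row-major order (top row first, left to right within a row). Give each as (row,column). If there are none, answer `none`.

Row 1: (1,1)B 2/2 ok · (1,2)B 2/4 ok · (1,3)R 2/5 ok · (1,4)B 0/4 unhappy · (1,5)R 1/4 ok · (1,6)B 1/2 ok
Row 2: (2,2)B 4/7 ok · (2,3)R 3/7 ok · (2,4)R 3/5 ok · (2,6)B 1/3 ok
Row 3: (3,1)B 1/4 ok · (3,2)R 4/7 ok · (3,3)B 2/7 ok · (3,6)R 1/2 ok
Row 4: (4,1)R 2/3 ok · (4,2)R 3/5 ok · (4,3)R 2/4 ok · (4,4)B 1/2 ok · (4,6)R 1/1 ok

(1,4)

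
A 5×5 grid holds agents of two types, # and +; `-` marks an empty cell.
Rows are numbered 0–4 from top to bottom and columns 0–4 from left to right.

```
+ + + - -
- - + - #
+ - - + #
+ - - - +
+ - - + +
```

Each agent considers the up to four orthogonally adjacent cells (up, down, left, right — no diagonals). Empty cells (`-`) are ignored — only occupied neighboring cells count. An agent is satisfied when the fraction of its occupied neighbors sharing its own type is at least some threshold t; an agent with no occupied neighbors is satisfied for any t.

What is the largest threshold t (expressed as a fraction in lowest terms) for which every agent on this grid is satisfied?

(0,0)+ 1/1
(0,1)+ 2/2
(0,2)+ 2/2
(1,2)+ 1/1
(1,4)# 1/1
(2,0)+ 1/1
(2,3)+ 0/1
(2,4)# 1/3
(3,0)+ 2/2
(3,4)+ 1/2
(4,0)+ 1/1
(4,3)+ 1/1
(4,4)+ 2/2
The smallest same-type fraction is 0/1 at (2,3), which reduces to 0/1. Any threshold above that leaves this agent unsatisfied.

0/1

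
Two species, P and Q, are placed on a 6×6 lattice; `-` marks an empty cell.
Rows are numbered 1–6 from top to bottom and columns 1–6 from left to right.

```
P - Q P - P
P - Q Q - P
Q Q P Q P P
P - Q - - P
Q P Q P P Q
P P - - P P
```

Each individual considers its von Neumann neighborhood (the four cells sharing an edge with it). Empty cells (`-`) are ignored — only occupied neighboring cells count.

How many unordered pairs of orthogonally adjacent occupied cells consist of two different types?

17

Scan each occupied cell's neighbors to the right and below so each pair is counted once.
Row 1: P(1,1)–P(2,1)= Q(1,3)–P(1,4)≠ Q(1,3)–Q(2,3)= P(1,4)–Q(2,4)≠ P(1,6)–P(2,6)=  → 2/5 unlike.
Row 2: P(2,1)–Q(3,1)≠ Q(2,3)–Q(2,4)= Q(2,3)–P(3,3)≠ Q(2,4)–Q(3,4)= P(2,6)–P(3,6)=  → 2/5 unlike.
Row 3: Q(3,1)–Q(3,2)= Q(3,1)–P(4,1)≠ Q(3,2)–P(3,3)≠ P(3,3)–Q(3,4)≠ P(3,3)–Q(4,3)≠ Q(3,4)–P(3,5)≠ P(3,5)–P(3,6)= P(3,6)–P(4,6)=  → 5/8 unlike.
Row 4: P(4,1)–Q(5,1)≠ Q(4,3)–Q(5,3)= P(4,6)–Q(5,6)≠  → 2/3 unlike.
Row 5: Q(5,1)–P(5,2)≠ Q(5,1)–P(6,1)≠ P(5,2)–Q(5,3)≠ P(5,2)–P(6,2)= Q(5,3)–P(5,4)≠ P(5,4)–P(5,5)= P(5,5)–Q(5,6)≠ P(5,5)–P(6,5)= Q(5,6)–P(6,6)≠  → 6/9 unlike.
Row 6: P(6,1)–P(6,2)= P(6,5)–P(6,6)=  → 0/2 unlike.
Total adjacent occupied pairs: 32; unlike-type pairs: 17.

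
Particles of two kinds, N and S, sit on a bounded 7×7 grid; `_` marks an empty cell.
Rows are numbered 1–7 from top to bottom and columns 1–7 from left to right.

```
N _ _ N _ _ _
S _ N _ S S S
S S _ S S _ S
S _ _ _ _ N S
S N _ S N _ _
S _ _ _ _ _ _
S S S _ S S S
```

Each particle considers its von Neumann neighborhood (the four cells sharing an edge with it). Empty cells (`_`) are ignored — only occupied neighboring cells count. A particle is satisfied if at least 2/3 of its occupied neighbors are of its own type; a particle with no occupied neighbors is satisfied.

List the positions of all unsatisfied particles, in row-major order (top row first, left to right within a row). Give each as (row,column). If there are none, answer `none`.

(1,1), (2,1), (4,6), (4,7), (5,2), (5,4), (5,5)

Row 1: (1,1)N 0/1 ✗ · (1,4)N 0/0 ✓
Row 2: (2,1)S 1/2 ✗ · (2,3)N 0/0 ✓ · (2,5)S 2/2 ✓ · (2,6)S 2/2 ✓ · (2,7)S 2/2 ✓
Row 3: (3,1)S 3/3 ✓ · (3,2)S 1/1 ✓ · (3,4)S 1/1 ✓ · (3,5)S 2/2 ✓ · (3,7)S 2/2 ✓
Row 4: (4,1)S 2/2 ✓ · (4,6)N 0/1 ✗ · (4,7)S 1/2 ✗
Row 5: (5,1)S 2/3 ✓ · (5,2)N 0/1 ✗ · (5,4)S 0/1 ✗ · (5,5)N 0/1 ✗
Row 6: (6,1)S 2/2 ✓
Row 7: (7,1)S 2/2 ✓ · (7,2)S 2/2 ✓ · (7,3)S 1/1 ✓ · (7,5)S 1/1 ✓ · (7,6)S 2/2 ✓ · (7,7)S 1/1 ✓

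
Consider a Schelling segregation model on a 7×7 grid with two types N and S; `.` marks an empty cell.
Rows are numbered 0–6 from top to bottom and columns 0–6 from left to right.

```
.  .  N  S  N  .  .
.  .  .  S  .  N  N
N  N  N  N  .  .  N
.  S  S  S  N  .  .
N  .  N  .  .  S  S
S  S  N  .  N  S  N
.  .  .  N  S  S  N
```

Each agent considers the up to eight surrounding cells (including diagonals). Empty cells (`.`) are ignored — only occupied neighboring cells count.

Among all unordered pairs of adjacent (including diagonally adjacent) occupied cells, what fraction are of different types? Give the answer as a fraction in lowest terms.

Scan each occupied cell's neighbors to the right and below (and the two forward diagonals) so each pair is counted once.
Row 0: N(0,2)–S(0,3)≠ N(0,2)–S(1,3)≠ S(0,3)–N(0,4)≠ S(0,3)–S(1,3)= N(0,4)–N(1,5)= N(0,4)–S(1,3)≠  → 4/6 unlike.
Row 1: S(1,3)–N(2,3)≠ S(1,3)–N(2,2)≠ N(1,5)–N(1,6)= N(1,5)–N(2,6)= N(1,6)–N(2,6)=  → 2/5 unlike.
Row 2: N(2,0)–N(2,1)= N(2,0)–S(3,1)≠ N(2,1)–N(2,2)= N(2,1)–S(3,1)≠ N(2,1)–S(3,2)≠ N(2,2)–N(2,3)= N(2,2)–S(3,2)≠ N(2,2)–S(3,3)≠ N(2,2)–S(3,1)≠ N(2,3)–S(3,3)≠ N(2,3)–N(3,4)= N(2,3)–S(3,2)≠  → 8/12 unlike.
Row 3: S(3,1)–S(3,2)= S(3,1)–N(4,2)≠ S(3,1)–N(4,0)≠ S(3,2)–S(3,3)= S(3,2)–N(4,2)≠ S(3,3)–N(3,4)≠ S(3,3)–N(4,2)≠ N(3,4)–S(4,5)≠  → 6/8 unlike.
Row 4: N(4,0)–S(5,0)≠ N(4,0)–S(5,1)≠ N(4,2)–N(5,2)= N(4,2)–S(5,1)≠ S(4,5)–S(4,6)= S(4,5)–S(5,5)= S(4,5)–N(5,6)≠ S(4,5)–N(5,4)≠ S(4,6)–N(5,6)≠ S(4,6)–S(5,5)=  → 6/10 unlike.
Row 5: S(5,0)–S(5,1)= S(5,1)–N(5,2)≠ N(5,2)–N(6,3)= N(5,4)–S(5,5)≠ N(5,4)–S(6,4)≠ N(5,4)–S(6,5)≠ N(5,4)–N(6,3)= S(5,5)–N(5,6)≠ S(5,5)–S(6,5)= S(5,5)–N(6,6)≠ S(5,5)–S(6,4)= N(5,6)–N(6,6)= N(5,6)–S(6,5)≠  → 7/13 unlike.
Row 6: N(6,3)–S(6,4)≠ S(6,4)–S(6,5)= S(6,5)–N(6,6)≠  → 2/3 unlike.
Total adjacent occupied pairs: 57; unlike-type pairs: 35.
35/57 is already in lowest terms.

35/57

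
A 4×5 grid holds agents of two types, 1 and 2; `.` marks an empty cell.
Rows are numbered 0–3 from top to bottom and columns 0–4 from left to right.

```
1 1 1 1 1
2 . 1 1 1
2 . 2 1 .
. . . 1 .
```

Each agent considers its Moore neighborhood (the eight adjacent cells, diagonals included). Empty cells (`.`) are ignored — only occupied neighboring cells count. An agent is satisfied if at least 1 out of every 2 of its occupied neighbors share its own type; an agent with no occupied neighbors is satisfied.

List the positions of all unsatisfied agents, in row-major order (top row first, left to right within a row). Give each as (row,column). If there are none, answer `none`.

Row 0: (0,0)1 1/2 satisfied · (0,1)1 3/4 satisfied · (0,2)1 4/4 satisfied · (0,3)1 5/5 satisfied · (0,4)1 3/3 satisfied
Row 1: (1,0)2 1/3 not · (1,2)1 5/6 satisfied · (1,3)1 6/7 satisfied · (1,4)1 4/4 satisfied
Row 2: (2,0)2 1/1 satisfied · (2,2)2 0/4 not · (2,3)1 4/5 satisfied
Row 3: (3,3)1 1/2 satisfied

(1,0), (2,2)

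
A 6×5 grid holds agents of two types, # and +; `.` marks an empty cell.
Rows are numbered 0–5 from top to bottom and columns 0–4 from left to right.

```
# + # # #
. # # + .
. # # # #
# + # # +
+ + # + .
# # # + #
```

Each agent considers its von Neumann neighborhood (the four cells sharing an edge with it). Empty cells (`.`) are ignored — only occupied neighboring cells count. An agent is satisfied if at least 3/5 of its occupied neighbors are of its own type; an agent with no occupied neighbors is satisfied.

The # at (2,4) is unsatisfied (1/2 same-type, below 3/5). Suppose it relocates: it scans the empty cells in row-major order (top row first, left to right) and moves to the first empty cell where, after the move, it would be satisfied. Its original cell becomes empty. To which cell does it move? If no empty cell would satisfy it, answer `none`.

(1,0)

Vacating (2,4). Empty cells in order:
  (1,0): 2/2 same-type → satisfied — stop here.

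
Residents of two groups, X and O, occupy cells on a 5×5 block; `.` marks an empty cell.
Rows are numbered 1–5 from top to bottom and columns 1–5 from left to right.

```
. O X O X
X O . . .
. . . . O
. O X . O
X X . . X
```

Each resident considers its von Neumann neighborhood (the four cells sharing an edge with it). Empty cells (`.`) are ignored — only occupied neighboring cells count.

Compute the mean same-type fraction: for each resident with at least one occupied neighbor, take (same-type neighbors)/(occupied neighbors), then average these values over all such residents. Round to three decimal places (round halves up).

(1,2)O 1/2
(1,3)X 0/2
(1,4)O 0/2
(1,5)X 0/1
(2,1)X 0/1
(2,2)O 1/2
(3,5)O 1/1
(4,2)O 0/2
(4,3)X 0/1
(4,5)O 1/2
(5,1)X 1/1
(5,2)X 1/2
(5,5)X 0/1
Sum over 13 residents: 1/2 + 0/2 + 0/2 + 0/1 + 0/1 + 1/2 + 1/1 + 0/2 + 0/1 + 1/2 + 1/1 + 1/2 + 0/1 = 4; mean = 4 ÷ 13 = 4/13 = 0.307692… → 0.308.

0.308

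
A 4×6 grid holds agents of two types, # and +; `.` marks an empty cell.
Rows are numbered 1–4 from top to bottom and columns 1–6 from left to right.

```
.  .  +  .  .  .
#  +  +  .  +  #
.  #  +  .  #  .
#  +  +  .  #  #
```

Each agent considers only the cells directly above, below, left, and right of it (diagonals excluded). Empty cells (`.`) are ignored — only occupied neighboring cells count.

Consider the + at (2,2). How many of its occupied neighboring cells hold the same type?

1

Occupied neighbors of (2,2): (3,2)=#, (2,1)=#, (2,3)=+.
Same type (+): 1 of 3.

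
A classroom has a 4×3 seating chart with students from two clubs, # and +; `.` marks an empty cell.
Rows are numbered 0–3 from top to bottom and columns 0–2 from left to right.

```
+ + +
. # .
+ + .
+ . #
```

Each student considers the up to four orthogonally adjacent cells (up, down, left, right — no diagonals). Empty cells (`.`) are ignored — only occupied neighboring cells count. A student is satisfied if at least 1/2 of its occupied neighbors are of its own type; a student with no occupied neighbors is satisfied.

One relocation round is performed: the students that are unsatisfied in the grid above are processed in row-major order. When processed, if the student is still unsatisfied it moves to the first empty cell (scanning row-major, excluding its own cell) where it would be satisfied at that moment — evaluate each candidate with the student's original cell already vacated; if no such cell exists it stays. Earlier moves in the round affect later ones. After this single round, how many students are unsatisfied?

Initially unsatisfied (in order): (1,1).
  (1,1) → (2,2).
Resulting grid:
+ + +
. . .
+ + #
+ . #
All satisfied now.

0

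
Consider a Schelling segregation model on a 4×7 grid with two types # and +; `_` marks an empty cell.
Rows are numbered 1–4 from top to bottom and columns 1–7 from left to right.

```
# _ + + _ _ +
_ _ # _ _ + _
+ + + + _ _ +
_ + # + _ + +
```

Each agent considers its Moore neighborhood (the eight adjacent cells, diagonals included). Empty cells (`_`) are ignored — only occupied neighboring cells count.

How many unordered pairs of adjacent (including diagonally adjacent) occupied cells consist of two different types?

Scan each occupied cell's neighbors to the right and below (and the two forward diagonals) so each pair is counted once.
Row 1: +(1,3)–+(1,4)= +(1,3)–#(2,3)≠ +(1,4)–#(2,3)≠ +(1,7)–+(2,6)=  → 2/4 unlike.
Row 2: #(2,3)–+(3,3)≠ #(2,3)–+(3,4)≠ #(2,3)–+(3,2)≠ +(2,6)–+(3,7)=  → 3/4 unlike.
Row 3: +(3,1)–+(3,2)= +(3,1)–+(4,2)= +(3,2)–+(3,3)= +(3,2)–+(4,2)= +(3,2)–#(4,3)≠ +(3,3)–+(3,4)= +(3,3)–#(4,3)≠ +(3,3)–+(4,4)= +(3,3)–+(4,2)= +(3,4)–+(4,4)= +(3,4)–#(4,3)≠ +(3,7)–+(4,7)= +(3,7)–+(4,6)=  → 3/13 unlike.
Row 4: +(4,2)–#(4,3)≠ #(4,3)–+(4,4)≠ +(4,6)–+(4,7)=  → 2/3 unlike.
Total adjacent occupied pairs: 24; unlike-type pairs: 10.

10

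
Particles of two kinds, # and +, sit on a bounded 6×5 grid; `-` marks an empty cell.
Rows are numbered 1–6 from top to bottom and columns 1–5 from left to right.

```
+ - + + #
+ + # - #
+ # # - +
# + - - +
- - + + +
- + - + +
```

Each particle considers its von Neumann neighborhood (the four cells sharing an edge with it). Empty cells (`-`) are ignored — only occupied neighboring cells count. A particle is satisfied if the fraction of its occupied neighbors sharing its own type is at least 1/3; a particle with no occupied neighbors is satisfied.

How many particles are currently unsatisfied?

(1,1)+ 1/1 satisfied
(1,3)+ 1/2 satisfied
(1,4)+ 1/2 satisfied
(1,5)# 1/2 satisfied
(2,1)+ 3/3 satisfied
(2,2)+ 1/3 satisfied
(2,3)# 1/3 satisfied
(2,5)# 1/2 satisfied
(3,1)+ 1/3 satisfied
(3,2)# 1/4 not
(3,3)# 2/2 satisfied
(3,5)+ 1/2 satisfied
(4,1)# 0/2 not
(4,2)+ 0/2 not
(4,5)+ 2/2 satisfied
(5,3)+ 1/1 satisfied
(5,4)+ 3/3 satisfied
(5,5)+ 3/3 satisfied
(6,2)+ 0/0 satisfied
(6,4)+ 2/2 satisfied
(6,5)+ 2/2 satisfied
Unsatisfied: (3,2), (4,1), (4,2) — 3 in total.

3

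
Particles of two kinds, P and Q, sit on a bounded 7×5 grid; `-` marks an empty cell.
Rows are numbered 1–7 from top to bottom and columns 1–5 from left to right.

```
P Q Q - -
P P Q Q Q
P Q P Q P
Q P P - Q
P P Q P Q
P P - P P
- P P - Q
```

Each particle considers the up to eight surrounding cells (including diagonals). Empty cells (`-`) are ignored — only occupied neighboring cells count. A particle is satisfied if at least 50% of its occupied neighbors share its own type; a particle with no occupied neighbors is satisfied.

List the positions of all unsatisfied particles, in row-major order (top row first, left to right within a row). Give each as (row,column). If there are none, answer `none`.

(1,1)P 2/3 ✓
(1,2)Q 2/5 ✗
(1,3)Q 3/4 ✓
(2,1)P 3/5 ✓
(2,2)P 4/8 ✓
(2,3)Q 5/7 ✓
(2,4)Q 4/6 ✓
(2,5)Q 2/3 ✓
(3,1)P 3/5 ✓
(3,2)Q 2/8 ✗
(3,3)P 3/7 ✗
(3,4)Q 4/7 ✓
(3,5)P 0/4 ✗
(4,1)Q 1/5 ✗
(4,2)P 5/8 ✓
(4,3)P 4/7 ✓
(4,5)Q 2/4 ✓
(5,1)P 4/5 ✓
(5,2)P 5/7 ✓
(5,3)Q 0/6 ✗
(5,4)P 3/6 ✓
(5,5)Q 1/4 ✗
(6,1)P 4/4 ✓
(6,2)P 5/6 ✓
(6,4)P 3/6 ✓
(6,5)P 2/4 ✓
(7,2)P 3/3 ✓
(7,3)P 3/3 ✓
(7,5)Q 0/2 ✗

(1,2), (3,2), (3,3), (3,5), (4,1), (5,3), (5,5), (7,5)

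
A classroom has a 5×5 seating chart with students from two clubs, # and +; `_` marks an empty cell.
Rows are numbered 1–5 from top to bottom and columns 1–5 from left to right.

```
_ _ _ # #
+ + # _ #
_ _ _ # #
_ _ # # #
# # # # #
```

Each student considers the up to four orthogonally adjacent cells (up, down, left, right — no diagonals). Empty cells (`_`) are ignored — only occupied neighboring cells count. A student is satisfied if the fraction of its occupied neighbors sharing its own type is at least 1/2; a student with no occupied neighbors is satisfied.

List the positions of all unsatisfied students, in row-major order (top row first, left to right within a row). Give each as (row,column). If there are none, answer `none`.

Row 1: (1,4)# 1/1 ✓ · (1,5)# 2/2 ✓
Row 2: (2,1)+ 1/1 ✓ · (2,2)+ 1/2 ✓ · (2,3)# 0/1 ✗ · (2,5)# 2/2 ✓
Row 3: (3,4)# 2/2 ✓ · (3,5)# 3/3 ✓
Row 4: (4,3)# 2/2 ✓ · (4,4)# 4/4 ✓ · (4,5)# 3/3 ✓
Row 5: (5,1)# 1/1 ✓ · (5,2)# 2/2 ✓ · (5,3)# 3/3 ✓ · (5,4)# 3/3 ✓ · (5,5)# 2/2 ✓

(2,3)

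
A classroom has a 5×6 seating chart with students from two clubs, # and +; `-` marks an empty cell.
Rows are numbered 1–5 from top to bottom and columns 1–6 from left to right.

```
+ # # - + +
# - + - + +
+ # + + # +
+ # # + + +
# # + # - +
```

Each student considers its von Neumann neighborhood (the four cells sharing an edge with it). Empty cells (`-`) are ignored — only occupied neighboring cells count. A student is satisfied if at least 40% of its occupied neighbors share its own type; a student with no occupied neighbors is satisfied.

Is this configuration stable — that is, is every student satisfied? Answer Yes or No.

(1,1)+ 0/2 ✗
(1,2)# 1/2 ✓
(1,3)# 1/2 ✓
(1,5)+ 2/2 ✓
(1,6)+ 2/2 ✓
(2,1)# 0/2 ✗
(2,3)+ 1/2 ✓
(2,5)+ 2/3 ✓
(2,6)+ 3/3 ✓
(3,1)+ 1/3 ✗
(3,2)# 1/3 ✗
(3,3)+ 2/4 ✓
(3,4)+ 2/3 ✓
(3,5)# 0/4 ✗
(3,6)+ 2/3 ✓
(4,1)+ 1/3 ✗
(4,2)# 3/4 ✓
(4,3)# 1/4 ✗
(4,4)+ 2/4 ✓
(4,5)+ 2/3 ✓
(4,6)+ 3/3 ✓
(5,1)# 1/2 ✓
(5,2)# 2/3 ✓
(5,3)+ 0/3 ✗
(5,4)# 0/2 ✗
(5,6)+ 1/1 ✓
For instance (1,1) has only 0/2 same-type neighbors, below 2/5.

No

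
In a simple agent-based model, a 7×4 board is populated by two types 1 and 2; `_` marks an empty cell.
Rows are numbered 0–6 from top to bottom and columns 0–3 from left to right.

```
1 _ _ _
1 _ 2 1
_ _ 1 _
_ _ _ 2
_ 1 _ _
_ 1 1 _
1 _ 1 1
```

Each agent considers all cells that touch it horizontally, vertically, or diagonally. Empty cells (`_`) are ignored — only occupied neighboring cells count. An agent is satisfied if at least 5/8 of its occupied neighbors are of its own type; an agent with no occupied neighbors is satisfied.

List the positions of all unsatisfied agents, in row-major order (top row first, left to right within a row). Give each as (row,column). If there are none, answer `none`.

(0,0)1 1/1 satisfied
(1,0)1 1/1 satisfied
(1,2)2 0/2 not
(1,3)1 1/2 not
(2,2)1 1/3 not
(3,3)2 0/1 not
(4,1)1 2/2 satisfied
(5,1)1 4/4 satisfied
(5,2)1 4/4 satisfied
(6,0)1 1/1 satisfied
(6,2)1 3/3 satisfied
(6,3)1 2/2 satisfied

(1,2), (1,3), (2,2), (3,3)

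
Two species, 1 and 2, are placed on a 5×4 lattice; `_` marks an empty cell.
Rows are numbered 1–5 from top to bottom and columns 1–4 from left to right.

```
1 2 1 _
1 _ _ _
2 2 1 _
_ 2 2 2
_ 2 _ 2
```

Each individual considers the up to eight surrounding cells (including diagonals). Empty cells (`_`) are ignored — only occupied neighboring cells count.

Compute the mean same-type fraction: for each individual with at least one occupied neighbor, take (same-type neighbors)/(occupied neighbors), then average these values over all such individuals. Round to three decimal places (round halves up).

0.526

(1,1)1 1/2
(1,2)2 0/3
(1,3)1 0/1
(2,1)1 1/4
(3,1)2 2/3
(3,2)2 3/5
(3,3)1 0/4
(4,2)2 4/5
(4,3)2 5/6
(4,4)2 2/3
(5,2)2 2/2
(5,4)2 2/2
Sum over 12 individuals: 1/2 + 0/3 + 0/1 + 1/4 + 2/3 + 3/5 + 0/4 + 4/5 + 5/6 + 2/3 + 2/2 + 2/2 = 379/60; mean = 379/60 ÷ 12 = 379/720 = 0.526388… → 0.526.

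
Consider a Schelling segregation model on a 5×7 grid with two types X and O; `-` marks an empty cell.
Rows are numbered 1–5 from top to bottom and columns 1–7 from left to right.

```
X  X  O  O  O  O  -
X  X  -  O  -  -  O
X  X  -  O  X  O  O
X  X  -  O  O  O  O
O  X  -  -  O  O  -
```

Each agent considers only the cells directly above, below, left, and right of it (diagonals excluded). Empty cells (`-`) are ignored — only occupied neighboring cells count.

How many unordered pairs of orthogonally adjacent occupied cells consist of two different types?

6

Scan each occupied cell's neighbors to the right and below so each pair is counted once.
From row 1: 1 unlike of 8 pairs (running 1/8).
From row 2: 0 unlike of 5 pairs (running 1/13).
From row 3: 3 unlike of 10 pairs (running 4/23).
From row 4: 1 unlike of 8 pairs (running 5/31).
From row 5: 1 unlike of 2 pairs (running 6/33).
Total adjacent occupied pairs: 33; unlike-type pairs: 6.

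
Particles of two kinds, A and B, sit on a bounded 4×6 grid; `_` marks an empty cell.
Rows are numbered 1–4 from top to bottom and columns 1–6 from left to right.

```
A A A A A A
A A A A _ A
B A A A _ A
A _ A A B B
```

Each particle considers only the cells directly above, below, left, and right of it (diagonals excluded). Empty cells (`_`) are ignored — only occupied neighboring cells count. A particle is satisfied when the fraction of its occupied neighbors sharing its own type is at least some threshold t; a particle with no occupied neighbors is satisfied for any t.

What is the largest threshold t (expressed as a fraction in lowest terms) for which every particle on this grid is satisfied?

(1,1)A 2/2
(1,2)A 3/3
(1,3)A 3/3
(1,4)A 3/3
(1,5)A 2/2
(1,6)A 2/2
(2,1)A 2/3
(2,2)A 4/4
(2,3)A 4/4
(2,4)A 3/3
(2,6)A 2/2
(3,1)B 0/3
(3,2)A 2/3
(3,3)A 4/4
(3,4)A 3/3
(3,6)A 1/2
(4,1)A 0/1
(4,3)A 2/2
(4,4)A 2/3
(4,5)B 1/2
(4,6)B 1/2
The smallest same-type fraction is 0/3 at (3,1), which reduces to 0/1. Any threshold above that leaves this particle unsatisfied.

0/1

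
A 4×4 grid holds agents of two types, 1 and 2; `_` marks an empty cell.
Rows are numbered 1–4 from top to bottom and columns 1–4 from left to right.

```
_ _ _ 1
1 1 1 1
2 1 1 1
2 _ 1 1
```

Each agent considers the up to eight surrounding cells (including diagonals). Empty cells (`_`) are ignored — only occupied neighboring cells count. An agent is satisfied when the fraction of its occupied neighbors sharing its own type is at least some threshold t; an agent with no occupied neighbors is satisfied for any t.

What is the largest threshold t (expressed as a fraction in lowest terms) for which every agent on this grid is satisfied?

(1,4)1 2/2
(2,1)1 2/3
(2,2)1 4/5
(2,3)1 6/6
(2,4)1 4/4
(3,1)2 1/4
(3,2)1 5/7
(3,3)1 7/7
(3,4)1 5/5
(4,1)2 1/2
(4,3)1 4/4
(4,4)1 3/3
The smallest same-type fraction is 1/4 at (3,1), which reduces to 1/4. Any threshold above that leaves this agent unsatisfied.

1/4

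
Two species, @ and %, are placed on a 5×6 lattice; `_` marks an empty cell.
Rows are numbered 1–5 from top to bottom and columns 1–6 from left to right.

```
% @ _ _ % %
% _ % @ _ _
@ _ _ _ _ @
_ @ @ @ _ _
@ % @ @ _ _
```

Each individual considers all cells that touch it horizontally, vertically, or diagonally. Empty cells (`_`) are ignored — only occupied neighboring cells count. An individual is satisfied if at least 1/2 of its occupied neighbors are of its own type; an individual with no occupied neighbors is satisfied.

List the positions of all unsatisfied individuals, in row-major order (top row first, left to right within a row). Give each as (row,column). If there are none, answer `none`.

(1,1)% 1/2 ✓
(1,2)@ 0/3 ✗
(1,5)% 1/2 ✓
(1,6)% 1/1 ✓
(2,1)% 1/3 ✗
(2,3)% 0/2 ✗
(2,4)@ 0/2 ✗
(3,1)@ 1/2 ✓
(3,6)@ 0/0 ✓
(4,2)@ 4/5 ✓
(4,3)@ 4/5 ✓
(4,4)@ 3/3 ✓
(5,1)@ 1/2 ✓
(5,2)% 0/4 ✗
(5,3)@ 4/5 ✓
(5,4)@ 3/3 ✓

(1,2), (2,1), (2,3), (2,4), (5,2)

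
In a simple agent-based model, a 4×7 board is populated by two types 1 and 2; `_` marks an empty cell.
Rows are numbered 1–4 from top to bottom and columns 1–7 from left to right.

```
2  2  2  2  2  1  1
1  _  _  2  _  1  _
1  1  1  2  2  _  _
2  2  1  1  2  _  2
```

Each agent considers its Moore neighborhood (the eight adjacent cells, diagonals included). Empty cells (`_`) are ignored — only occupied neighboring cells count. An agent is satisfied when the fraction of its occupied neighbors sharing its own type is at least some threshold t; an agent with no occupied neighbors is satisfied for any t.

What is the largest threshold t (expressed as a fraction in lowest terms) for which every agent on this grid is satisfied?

(1,1)2 1/2
(1,2)2 2/3
(1,3)2 3/3
(1,4)2 3/3
(1,5)2 2/4
(1,6)1 2/3
(1,7)1 2/2
(2,1)1 2/4
(2,4)2 5/6
(2,6)1 2/4
(3,1)1 2/4
(3,2)1 4/6
(3,3)1 3/6
(3,4)2 3/6
(3,5)2 3/5
(4,1)2 1/3
(4,2)2 1/5
(4,3)1 3/5
(4,4)1 2/5
(4,5)2 2/3
(4,7)2 — no occupied neighbors
The smallest same-type fraction is 1/5 at (4,2), which reduces to 1/5. Any threshold above that leaves this agent unsatisfied.

1/5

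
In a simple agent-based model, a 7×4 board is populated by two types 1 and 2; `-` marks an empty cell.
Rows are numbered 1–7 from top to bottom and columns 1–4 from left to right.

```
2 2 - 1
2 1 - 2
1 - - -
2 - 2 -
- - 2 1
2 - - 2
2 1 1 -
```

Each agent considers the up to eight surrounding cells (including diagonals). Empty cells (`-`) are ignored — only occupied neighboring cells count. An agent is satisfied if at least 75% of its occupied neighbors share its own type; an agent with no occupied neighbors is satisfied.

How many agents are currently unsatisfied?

Row 1: (1,1)2 2/3 unhappy · (1,2)2 2/3 unhappy · (1,4)1 0/1 unhappy
Row 2: (2,1)2 2/4 unhappy · (2,2)1 1/4 unhappy · (2,4)2 0/1 unhappy
Row 3: (3,1)1 1/3 unhappy
Row 4: (4,1)2 0/1 unhappy · (4,3)2 1/2 unhappy
Row 5: (5,3)2 2/3 unhappy · (5,4)1 0/3 unhappy
Row 6: (6,1)2 1/2 unhappy · (6,4)2 1/3 unhappy
Row 7: (7,1)2 1/2 unhappy · (7,2)1 1/3 unhappy · (7,3)1 1/2 unhappy
Unsatisfied: (1,1), (1,2), (1,4), (2,1), (2,2), (2,4), (3,1), (4,1), (4,3), (5,3), (5,4), (6,1), (6,4), (7,1), (7,2), (7,3) — 16 in total.

16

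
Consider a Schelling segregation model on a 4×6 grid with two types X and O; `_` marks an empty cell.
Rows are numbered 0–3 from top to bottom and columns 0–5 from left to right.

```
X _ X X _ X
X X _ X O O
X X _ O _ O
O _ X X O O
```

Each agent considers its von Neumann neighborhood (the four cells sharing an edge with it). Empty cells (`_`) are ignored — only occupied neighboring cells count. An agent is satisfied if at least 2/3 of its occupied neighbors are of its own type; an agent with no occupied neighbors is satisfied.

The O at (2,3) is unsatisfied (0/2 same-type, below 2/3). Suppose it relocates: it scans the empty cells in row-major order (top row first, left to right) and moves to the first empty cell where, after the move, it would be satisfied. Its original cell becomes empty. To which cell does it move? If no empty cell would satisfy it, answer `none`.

(2,4)

Vacating (2,3). Empty cells in order:
  (0,1): 0/3 same-type → still unsatisfied.
  (0,4): 1/3 same-type → still unsatisfied.
  (1,2): 0/3 same-type → still unsatisfied.
  (2,2): 0/2 same-type → still unsatisfied.
  (2,4): 3/3 same-type → satisfied — stop here.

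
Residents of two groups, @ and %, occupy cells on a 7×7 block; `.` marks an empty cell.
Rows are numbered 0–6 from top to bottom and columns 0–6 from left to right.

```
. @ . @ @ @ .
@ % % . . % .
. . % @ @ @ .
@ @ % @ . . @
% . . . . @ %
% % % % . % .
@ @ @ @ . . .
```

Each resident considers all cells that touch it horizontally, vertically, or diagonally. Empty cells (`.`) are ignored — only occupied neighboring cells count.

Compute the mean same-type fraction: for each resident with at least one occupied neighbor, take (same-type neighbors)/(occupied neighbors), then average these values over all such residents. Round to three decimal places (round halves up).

0.440

Row 0: (0,1)@ 1/3 · (0,3)@ 1/2 · (0,4)@ 2/3 · (0,5)@ 1/2
Row 1: (1,0)@ 1/2 · (1,1)% 2/4 · (1,2)% 2/5 · (1,5)% 0/4
Row 2: (2,2)% 3/6 · (2,3)@ 2/5 · (2,4)@ 3/4 · (2,5)@ 2/3
Row 3: (3,0)@ 1/2 · (3,1)@ 1/4 · (3,2)% 1/4 · (3,3)@ 2/4 · (3,6)@ 2/3
Row 4: (4,0)% 2/4 · (4,5)@ 1/3 · (4,6)% 1/3
Row 5: (5,0)% 2/4 · (5,1)% 3/6 · (5,2)% 2/5 · (5,3)% 1/3 · (5,5)% 1/2
Row 6: (6,0)@ 1/3 · (6,1)@ 2/5 · (6,2)@ 2/5 · (6,3)@ 1/3
Sum over 29 residents: 1/3 + 1/2 + 2/3 + 1/2 + 1/2 + 2/4 + 2/5 + 0/4 + 3/6 + 2/5 + 3/4 + 2/3 + 1/2 + 1/4 + 1/4 + 2/4 + 2/3 + 2/4 + 1/3 + 1/3 + 2/4 + 3/6 + 2/5 + 1/3 + 1/2 + 1/3 + 2/5 + 2/5 + 1/3 = 51/4; mean = 51/4 ÷ 29 = 51/116 = 0.439655… → 0.440.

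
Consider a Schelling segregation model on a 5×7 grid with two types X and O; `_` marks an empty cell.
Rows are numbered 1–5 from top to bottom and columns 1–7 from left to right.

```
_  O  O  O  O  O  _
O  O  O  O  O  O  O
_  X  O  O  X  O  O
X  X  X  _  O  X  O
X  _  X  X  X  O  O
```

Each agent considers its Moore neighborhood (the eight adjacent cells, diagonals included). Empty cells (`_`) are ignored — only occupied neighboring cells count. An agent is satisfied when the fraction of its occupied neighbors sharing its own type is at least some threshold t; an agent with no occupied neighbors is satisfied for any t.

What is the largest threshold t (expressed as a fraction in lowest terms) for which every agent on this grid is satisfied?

(1,2)O 4/4
(1,3)O 5/5
(1,4)O 5/5
(1,5)O 5/5
(1,6)O 4/4
(2,1)O 2/3
(2,2)O 5/6
(2,3)O 7/8
(2,4)O 7/8
(2,5)O 7/8
(2,6)O 6/7
(2,7)O 4/4
(3,2)X 3/7
(3,3)O 4/7
(3,4)O 5/7
(3,5)X 1/7
(3,6)O 6/8
(3,7)O 4/5
(4,1)X 3/3
(4,2)X 5/6
(4,3)X 4/6
(4,5)O 3/7
(4,6)X 2/8
(4,7)O 4/5
(5,1)X 2/2
(5,3)X 3/3
(5,4)X 3/4
(5,5)X 2/4
(5,6)O 3/5
(5,7)O 2/3
The smallest same-type fraction is 1/7 at (3,5), which reduces to 1/7. Any threshold above that leaves this agent unsatisfied.

1/7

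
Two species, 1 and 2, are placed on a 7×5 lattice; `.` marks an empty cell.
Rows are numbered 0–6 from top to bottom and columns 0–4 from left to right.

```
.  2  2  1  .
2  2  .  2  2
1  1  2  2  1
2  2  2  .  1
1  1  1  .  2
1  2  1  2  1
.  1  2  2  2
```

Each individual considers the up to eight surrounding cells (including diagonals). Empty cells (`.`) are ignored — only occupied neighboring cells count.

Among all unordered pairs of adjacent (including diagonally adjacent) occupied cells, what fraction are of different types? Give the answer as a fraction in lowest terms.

20/37

Scan each occupied cell's neighbors to the right and below (and the two forward diagonals) so each pair is counted once.
Row 0: 2(0,1)–2(0,2)= 2(0,1)–2(1,1)= 2(0,1)–2(1,0)= 2(0,2)–1(0,3)≠ 2(0,2)–2(1,3)= 2(0,2)–2(1,1)= 1(0,3)–2(1,3)≠ 1(0,3)–2(1,4)≠  → 3/8 unlike.
Row 1: 2(1,0)–2(1,1)= 2(1,0)–1(2,0)≠ 2(1,0)–1(2,1)≠ 2(1,1)–1(2,1)≠ 2(1,1)–2(2,2)= 2(1,1)–1(2,0)≠ 2(1,3)–2(1,4)= 2(1,3)–2(2,3)= 2(1,3)–1(2,4)≠ 2(1,3)–2(2,2)= 2(1,4)–1(2,4)≠ 2(1,4)–2(2,3)=  → 6/12 unlike.
Row 2: 1(2,0)–1(2,1)= 1(2,0)–2(3,0)≠ 1(2,0)–2(3,1)≠ 1(2,1)–2(2,2)≠ 1(2,1)–2(3,1)≠ 1(2,1)–2(3,2)≠ 1(2,1)–2(3,0)≠ 2(2,2)–2(2,3)= 2(2,2)–2(3,2)= 2(2,2)–2(3,1)= 2(2,3)–1(2,4)≠ 2(2,3)–1(3,4)≠ 2(2,3)–2(3,2)= 1(2,4)–1(3,4)=  → 8/14 unlike.
Row 3: 2(3,0)–2(3,1)= 2(3,0)–1(4,0)≠ 2(3,0)–1(4,1)≠ 2(3,1)–2(3,2)= 2(3,1)–1(4,1)≠ 2(3,1)–1(4,2)≠ 2(3,1)–1(4,0)≠ 2(3,2)–1(4,2)≠ 2(3,2)–1(4,1)≠ 1(3,4)–2(4,4)≠  → 8/10 unlike.
Row 4: 1(4,0)–1(4,1)= 1(4,0)–1(5,0)= 1(4,0)–2(5,1)≠ 1(4,1)–1(4,2)= 1(4,1)–2(5,1)≠ 1(4,1)–1(5,2)= 1(4,1)–1(5,0)= 1(4,2)–1(5,2)= 1(4,2)–2(5,3)≠ 1(4,2)–2(5,1)≠ 2(4,4)–1(5,4)≠ 2(4,4)–2(5,3)=  → 5/12 unlike.
Row 5: 1(5,0)–2(5,1)≠ 1(5,0)–1(6,1)= 2(5,1)–1(5,2)≠ 2(5,1)–1(6,1)≠ 2(5,1)–2(6,2)= 1(5,2)–2(5,3)≠ 1(5,2)–2(6,2)≠ 1(5,2)–2(6,3)≠ 1(5,2)–1(6,1)= 2(5,3)–1(5,4)≠ 2(5,3)–2(6,3)= 2(5,3)–2(6,4)= 2(5,3)–2(6,2)= 1(5,4)–2(6,4)≠ 1(5,4)–2(6,3)≠  → 9/15 unlike.
Row 6: 1(6,1)–2(6,2)≠ 2(6,2)–2(6,3)= 2(6,3)–2(6,4)=  → 1/3 unlike.
Total adjacent occupied pairs: 74; unlike-type pairs: 40.
40/74 reduces to 20/37.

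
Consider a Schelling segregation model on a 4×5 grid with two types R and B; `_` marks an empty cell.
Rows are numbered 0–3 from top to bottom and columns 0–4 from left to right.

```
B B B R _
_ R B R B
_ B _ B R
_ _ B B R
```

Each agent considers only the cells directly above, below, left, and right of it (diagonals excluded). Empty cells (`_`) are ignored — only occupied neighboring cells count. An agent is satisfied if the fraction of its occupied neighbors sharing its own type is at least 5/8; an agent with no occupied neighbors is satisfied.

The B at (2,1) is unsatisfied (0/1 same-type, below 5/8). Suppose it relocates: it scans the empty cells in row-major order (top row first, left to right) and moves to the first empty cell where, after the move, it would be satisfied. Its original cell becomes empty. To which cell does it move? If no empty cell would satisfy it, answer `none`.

Vacating (2,1). Empty cells in order:
  (0,4): 1/2 same-type → still unsatisfied.
  (1,0): 1/2 same-type → still unsatisfied.
  (2,0): 0/0 same-type → satisfied — stop here.

(2,0)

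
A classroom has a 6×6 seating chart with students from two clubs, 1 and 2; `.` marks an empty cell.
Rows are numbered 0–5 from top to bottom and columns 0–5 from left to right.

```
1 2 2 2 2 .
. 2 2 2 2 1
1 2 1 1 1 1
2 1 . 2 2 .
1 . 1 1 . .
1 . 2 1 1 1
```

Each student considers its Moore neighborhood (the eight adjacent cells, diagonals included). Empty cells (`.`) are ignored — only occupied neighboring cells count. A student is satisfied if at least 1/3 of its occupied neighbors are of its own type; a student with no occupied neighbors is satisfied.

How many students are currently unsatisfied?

8

(0,0)1 0/2 not
(0,1)2 3/4 satisfied
(0,2)2 5/5 satisfied
(0,3)2 5/5 satisfied
(0,4)2 3/4 satisfied
(1,1)2 4/7 satisfied
(1,2)2 6/8 satisfied
(1,3)2 5/8 satisfied
(1,4)2 3/7 satisfied
(1,5)1 2/4 satisfied
(2,0)1 1/4 not
(2,1)2 3/6 satisfied
(2,2)1 2/7 not
(2,3)1 2/7 not
(2,4)1 3/7 satisfied
(2,5)1 2/4 satisfied
(3,0)2 1/4 not
(3,1)1 4/6 satisfied
(3,3)2 1/6 not
(3,4)2 1/5 not
(4,0)1 2/3 satisfied
(4,2)1 3/5 satisfied
(4,3)1 3/6 satisfied
(5,0)1 1/1 satisfied
(5,2)2 0/3 not
(5,3)1 3/4 satisfied
(5,4)1 3/3 satisfied
(5,5)1 1/1 satisfied
Unsatisfied: (0,0), (2,0), (2,2), (2,3), (3,0), (3,3), (3,4), (5,2) — 8 in total.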